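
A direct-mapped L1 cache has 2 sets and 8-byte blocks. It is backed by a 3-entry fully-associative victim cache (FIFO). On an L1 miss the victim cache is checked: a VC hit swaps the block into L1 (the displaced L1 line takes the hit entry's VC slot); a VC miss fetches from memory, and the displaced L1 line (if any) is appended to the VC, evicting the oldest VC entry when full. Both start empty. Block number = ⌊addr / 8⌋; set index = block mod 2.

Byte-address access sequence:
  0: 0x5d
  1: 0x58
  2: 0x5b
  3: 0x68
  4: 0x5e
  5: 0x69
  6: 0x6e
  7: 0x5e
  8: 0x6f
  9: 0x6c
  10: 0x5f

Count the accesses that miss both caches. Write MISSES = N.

MISSES = 2

#0 0x5d→b11/s1 MISS; vc=[]
#1 0x58→b11/s1 L1-HIT; vc=[]
#2 0x5b→b11/s1 L1-HIT; vc=[]
#3 0x68→b13/s1 MISS; vc=[11]
#4 0x5e→b11/s1 VC-HIT; vc=[13]
#5 0x69→b13/s1 VC-HIT; vc=[11]
#6 0x6e→b13/s1 L1-HIT; vc=[11]
#7 0x5e→b11/s1 VC-HIT; vc=[13]
#8 0x6f→b13/s1 VC-HIT; vc=[11]
#9 0x6c→b13/s1 L1-HIT; vc=[11]
#10 0x5f→b11/s1 VC-HIT; vc=[13]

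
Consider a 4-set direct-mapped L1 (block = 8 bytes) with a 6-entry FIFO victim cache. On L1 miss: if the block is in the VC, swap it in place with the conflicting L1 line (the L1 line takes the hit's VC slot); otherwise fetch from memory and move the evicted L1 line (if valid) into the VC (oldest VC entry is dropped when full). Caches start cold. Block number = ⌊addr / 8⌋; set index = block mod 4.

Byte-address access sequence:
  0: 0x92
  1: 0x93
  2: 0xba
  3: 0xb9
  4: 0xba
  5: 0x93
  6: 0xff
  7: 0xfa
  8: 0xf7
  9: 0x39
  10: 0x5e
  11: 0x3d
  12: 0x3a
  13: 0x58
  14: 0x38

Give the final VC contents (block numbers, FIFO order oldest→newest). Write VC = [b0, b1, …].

0: 0x92 (blk 18, set 2) → MISS  vc=[]
1: 0x93 (blk 18, set 2) → L1-HIT  vc=[]
2: 0xba (blk 23, set 3) → MISS  vc=[]
3: 0xb9 (blk 23, set 3) → L1-HIT  vc=[]
4: 0xba (blk 23, set 3) → L1-HIT  vc=[]
5: 0x93 (blk 18, set 2) → L1-HIT  vc=[]
6: 0xff (blk 31, set 3) → MISS  vc=[23]
7: 0xfa (blk 31, set 3) → L1-HIT  vc=[23]
8: 0xf7 (blk 30, set 2) → MISS  vc=[23, 18]
9: 0x39 (blk 7, set 3) → MISS  vc=[23, 18, 31]
10: 0x5e (blk 11, set 3) → MISS  vc=[23, 18, 31, 7]
11: 0x3d (blk 7, set 3) → VC-HIT  vc=[23, 18, 31, 11]
12: 0x3a (blk 7, set 3) → L1-HIT  vc=[23, 18, 31, 11]
13: 0x58 (blk 11, set 3) → VC-HIT  vc=[23, 18, 31, 7]
14: 0x38 (blk 7, set 3) → VC-HIT  vc=[23, 18, 31, 11]

VC = [23, 18, 31, 11]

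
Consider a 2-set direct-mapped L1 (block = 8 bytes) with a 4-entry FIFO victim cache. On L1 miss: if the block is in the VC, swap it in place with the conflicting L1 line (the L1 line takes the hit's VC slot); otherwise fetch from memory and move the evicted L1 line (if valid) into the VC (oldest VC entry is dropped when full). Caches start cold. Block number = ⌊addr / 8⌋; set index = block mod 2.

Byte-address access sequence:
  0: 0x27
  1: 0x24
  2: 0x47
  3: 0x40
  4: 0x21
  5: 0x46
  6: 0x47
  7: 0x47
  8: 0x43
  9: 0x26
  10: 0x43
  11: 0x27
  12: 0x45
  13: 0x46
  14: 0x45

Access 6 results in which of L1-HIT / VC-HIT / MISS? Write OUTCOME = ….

OUTCOME = L1-HIT

  [0] addr=0x27 blk=4 s=0: MISS | VC []
  [1] addr=0x24 blk=4 s=0: L1-HIT | VC []
  [2] addr=0x47 blk=8 s=0: MISS | VC [4]
  [3] addr=0x40 blk=8 s=0: L1-HIT | VC [4]
  [4] addr=0x21 blk=4 s=0: VC-HIT | VC [8]
  [5] addr=0x46 blk=8 s=0: VC-HIT | VC [4]
  [6] addr=0x47 blk=8 s=0: L1-HIT | VC [4]
  [7] addr=0x47 blk=8 s=0: L1-HIT | VC [4]
  [8] addr=0x43 blk=8 s=0: L1-HIT | VC [4]
  [9] addr=0x26 blk=4 s=0: VC-HIT | VC [8]
  [10] addr=0x43 blk=8 s=0: VC-HIT | VC [4]
  [11] addr=0x27 blk=4 s=0: VC-HIT | VC [8]
  [12] addr=0x45 blk=8 s=0: VC-HIT | VC [4]
  [13] addr=0x46 blk=8 s=0: L1-HIT | VC [4]
  [14] addr=0x45 blk=8 s=0: L1-HIT | VC [4]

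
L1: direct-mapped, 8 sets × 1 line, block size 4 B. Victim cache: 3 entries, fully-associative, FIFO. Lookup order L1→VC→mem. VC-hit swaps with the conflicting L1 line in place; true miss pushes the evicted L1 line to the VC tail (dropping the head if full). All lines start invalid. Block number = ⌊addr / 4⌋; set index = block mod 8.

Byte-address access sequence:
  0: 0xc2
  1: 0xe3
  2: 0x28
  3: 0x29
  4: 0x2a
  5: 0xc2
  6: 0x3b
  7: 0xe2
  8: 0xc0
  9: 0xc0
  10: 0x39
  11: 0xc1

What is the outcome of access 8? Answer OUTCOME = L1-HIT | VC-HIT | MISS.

  [0] addr=0xc2 blk=48 s=0: MISS | VC []
  [1] addr=0xe3 blk=56 s=0: MISS | VC [48]
  [2] addr=0x28 blk=10 s=2: MISS | VC [48]
  [3] addr=0x29 blk=10 s=2: L1-HIT | VC [48]
  [4] addr=0x2a blk=10 s=2: L1-HIT | VC [48]
  [5] addr=0xc2 blk=48 s=0: VC-HIT | VC [56]
  [6] addr=0x3b blk=14 s=6: MISS | VC [56]
  [7] addr=0xe2 blk=56 s=0: VC-HIT | VC [48]
  [8] addr=0xc0 blk=48 s=0: VC-HIT | VC [56]
  [9] addr=0xc0 blk=48 s=0: L1-HIT | VC [56]
  [10] addr=0x39 blk=14 s=6: L1-HIT | VC [56]
  [11] addr=0xc1 blk=48 s=0: L1-HIT | VC [56]

OUTCOME = VC-HIT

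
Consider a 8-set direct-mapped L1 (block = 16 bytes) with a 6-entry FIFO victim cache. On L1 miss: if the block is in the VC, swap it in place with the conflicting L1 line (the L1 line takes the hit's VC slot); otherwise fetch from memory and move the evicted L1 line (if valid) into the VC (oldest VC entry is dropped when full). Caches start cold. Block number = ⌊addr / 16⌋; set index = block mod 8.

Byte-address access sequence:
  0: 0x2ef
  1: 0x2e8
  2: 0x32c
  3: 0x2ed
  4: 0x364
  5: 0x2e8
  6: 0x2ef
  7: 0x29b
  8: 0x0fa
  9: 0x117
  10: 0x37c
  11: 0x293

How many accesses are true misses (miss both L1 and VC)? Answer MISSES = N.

0: 0x2ef (blk 46, set 6) → MISS  vc=[]
1: 0x2e8 (blk 46, set 6) → L1-HIT  vc=[]
2: 0x32c (blk 50, set 2) → MISS  vc=[]
3: 0x2ed (blk 46, set 6) → L1-HIT  vc=[]
4: 0x364 (blk 54, set 6) → MISS  vc=[46]
5: 0x2e8 (blk 46, set 6) → VC-HIT  vc=[54]
6: 0x2ef (blk 46, set 6) → L1-HIT  vc=[54]
7: 0x29b (blk 41, set 1) → MISS  vc=[54]
8: 0xfa (blk 15, set 7) → MISS  vc=[54]
9: 0x117 (blk 17, set 1) → MISS  vc=[54, 41]
10: 0x37c (blk 55, set 7) → MISS  vc=[54, 41, 15]
11: 0x293 (blk 41, set 1) → VC-HIT  vc=[54, 17, 15]

MISSES = 7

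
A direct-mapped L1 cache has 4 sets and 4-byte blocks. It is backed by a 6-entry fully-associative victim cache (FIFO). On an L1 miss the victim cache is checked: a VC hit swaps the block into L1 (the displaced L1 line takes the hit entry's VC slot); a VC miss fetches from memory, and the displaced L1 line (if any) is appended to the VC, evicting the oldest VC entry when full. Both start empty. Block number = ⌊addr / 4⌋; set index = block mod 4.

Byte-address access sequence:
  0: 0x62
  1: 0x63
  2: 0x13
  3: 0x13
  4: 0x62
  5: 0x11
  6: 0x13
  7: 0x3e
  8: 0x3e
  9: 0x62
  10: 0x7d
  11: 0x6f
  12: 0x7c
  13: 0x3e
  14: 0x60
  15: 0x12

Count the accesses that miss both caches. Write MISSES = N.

  [0] addr=0x62 blk=24 s=0: MISS | VC []
  [1] addr=0x63 blk=24 s=0: L1-HIT | VC []
  [2] addr=0x13 blk=4 s=0: MISS | VC [24]
  [3] addr=0x13 blk=4 s=0: L1-HIT | VC [24]
  [4] addr=0x62 blk=24 s=0: VC-HIT | VC [4]
  [5] addr=0x11 blk=4 s=0: VC-HIT | VC [24]
  [6] addr=0x13 blk=4 s=0: L1-HIT | VC [24]
  [7] addr=0x3e blk=15 s=3: MISS | VC [24]
  [8] addr=0x3e blk=15 s=3: L1-HIT | VC [24]
  [9] addr=0x62 blk=24 s=0: VC-HIT | VC [4]
  [10] addr=0x7d blk=31 s=3: MISS | VC [4, 15]
  [11] addr=0x6f blk=27 s=3: MISS | VC [4, 15, 31]
  [12] addr=0x7c blk=31 s=3: VC-HIT | VC [4, 15, 27]
  [13] addr=0x3e blk=15 s=3: VC-HIT | VC [4, 31, 27]
  [14] addr=0x60 blk=24 s=0: L1-HIT | VC [4, 31, 27]
  [15] addr=0x12 blk=4 s=0: VC-HIT | VC [24, 31, 27]

MISSES = 5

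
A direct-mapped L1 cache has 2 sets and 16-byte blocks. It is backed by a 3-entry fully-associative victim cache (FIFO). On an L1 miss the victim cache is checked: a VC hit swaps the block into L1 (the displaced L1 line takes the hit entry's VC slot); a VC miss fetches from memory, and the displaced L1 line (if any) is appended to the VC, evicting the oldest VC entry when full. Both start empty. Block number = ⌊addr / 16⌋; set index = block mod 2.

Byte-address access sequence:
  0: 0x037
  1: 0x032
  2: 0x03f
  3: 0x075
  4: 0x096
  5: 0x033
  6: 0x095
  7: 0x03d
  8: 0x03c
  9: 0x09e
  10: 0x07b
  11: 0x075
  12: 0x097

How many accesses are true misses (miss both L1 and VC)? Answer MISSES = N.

  [0] addr=0x37 blk=3 s=1: MISS | VC []
  [1] addr=0x32 blk=3 s=1: L1-HIT | VC []
  [2] addr=0x3f blk=3 s=1: L1-HIT | VC []
  [3] addr=0x75 blk=7 s=1: MISS | VC [3]
  [4] addr=0x96 blk=9 s=1: MISS | VC [3, 7]
  [5] addr=0x33 blk=3 s=1: VC-HIT | VC [9, 7]
  [6] addr=0x95 blk=9 s=1: VC-HIT | VC [3, 7]
  [7] addr=0x3d blk=3 s=1: VC-HIT | VC [9, 7]
  [8] addr=0x3c blk=3 s=1: L1-HIT | VC [9, 7]
  [9] addr=0x9e blk=9 s=1: VC-HIT | VC [3, 7]
  [10] addr=0x7b blk=7 s=1: VC-HIT | VC [3, 9]
  [11] addr=0x75 blk=7 s=1: L1-HIT | VC [3, 9]
  [12] addr=0x97 blk=9 s=1: VC-HIT | VC [3, 7]

MISSES = 3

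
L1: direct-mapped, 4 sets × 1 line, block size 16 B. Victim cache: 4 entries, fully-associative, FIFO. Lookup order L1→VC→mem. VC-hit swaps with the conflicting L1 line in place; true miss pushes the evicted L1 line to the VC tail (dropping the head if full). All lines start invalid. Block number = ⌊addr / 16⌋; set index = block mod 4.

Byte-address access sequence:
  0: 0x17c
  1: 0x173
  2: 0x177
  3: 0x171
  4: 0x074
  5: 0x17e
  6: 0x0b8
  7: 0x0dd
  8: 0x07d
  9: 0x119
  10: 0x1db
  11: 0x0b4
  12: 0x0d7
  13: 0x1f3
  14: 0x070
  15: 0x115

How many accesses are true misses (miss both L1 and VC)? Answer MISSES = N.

  [0] addr=0x17c blk=23 s=3: MISS | VC []
  [1] addr=0x173 blk=23 s=3: L1-HIT | VC []
  [2] addr=0x177 blk=23 s=3: L1-HIT | VC []
  [3] addr=0x171 blk=23 s=3: L1-HIT | VC []
  [4] addr=0x74 blk=7 s=3: MISS | VC [23]
  [5] addr=0x17e blk=23 s=3: VC-HIT | VC [7]
  [6] addr=0xb8 blk=11 s=3: MISS | VC [7, 23]
  [7] addr=0xdd blk=13 s=1: MISS | VC [7, 23]
  [8] addr=0x7d blk=7 s=3: VC-HIT | VC [11, 23]
  [9] addr=0x119 blk=17 s=1: MISS | VC [11, 23, 13]
  [10] addr=0x1db blk=29 s=1: MISS | VC [11, 23, 13, 17]
  [11] addr=0xb4 blk=11 s=3: VC-HIT | VC [7, 23, 13, 17]
  [12] addr=0xd7 blk=13 s=1: VC-HIT | VC [7, 23, 29, 17]
  [13] addr=0x1f3 blk=31 s=3: MISS | VC [23, 29, 17, 11]
  [14] addr=0x70 blk=7 s=3: MISS | VC [29, 17, 11, 31]
  [15] addr=0x115 blk=17 s=1: VC-HIT | VC [29, 13, 11, 31]

MISSES = 8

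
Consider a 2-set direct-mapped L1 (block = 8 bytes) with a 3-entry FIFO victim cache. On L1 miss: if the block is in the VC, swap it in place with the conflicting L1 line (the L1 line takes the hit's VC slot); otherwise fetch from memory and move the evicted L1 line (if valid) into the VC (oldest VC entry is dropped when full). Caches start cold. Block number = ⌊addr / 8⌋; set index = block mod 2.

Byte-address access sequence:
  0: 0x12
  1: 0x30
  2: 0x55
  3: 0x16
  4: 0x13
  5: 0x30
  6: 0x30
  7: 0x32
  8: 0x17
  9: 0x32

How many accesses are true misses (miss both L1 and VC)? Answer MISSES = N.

0: 0x12 (blk 2, set 0) → MISS  vc=[]
1: 0x30 (blk 6, set 0) → MISS  vc=[2]
2: 0x55 (blk 10, set 0) → MISS  vc=[2, 6]
3: 0x16 (blk 2, set 0) → VC-HIT  vc=[10, 6]
4: 0x13 (blk 2, set 0) → L1-HIT  vc=[10, 6]
5: 0x30 (blk 6, set 0) → VC-HIT  vc=[10, 2]
6: 0x30 (blk 6, set 0) → L1-HIT  vc=[10, 2]
7: 0x32 (blk 6, set 0) → L1-HIT  vc=[10, 2]
8: 0x17 (blk 2, set 0) → VC-HIT  vc=[10, 6]
9: 0x32 (blk 6, set 0) → VC-HIT  vc=[10, 2]

MISSES = 3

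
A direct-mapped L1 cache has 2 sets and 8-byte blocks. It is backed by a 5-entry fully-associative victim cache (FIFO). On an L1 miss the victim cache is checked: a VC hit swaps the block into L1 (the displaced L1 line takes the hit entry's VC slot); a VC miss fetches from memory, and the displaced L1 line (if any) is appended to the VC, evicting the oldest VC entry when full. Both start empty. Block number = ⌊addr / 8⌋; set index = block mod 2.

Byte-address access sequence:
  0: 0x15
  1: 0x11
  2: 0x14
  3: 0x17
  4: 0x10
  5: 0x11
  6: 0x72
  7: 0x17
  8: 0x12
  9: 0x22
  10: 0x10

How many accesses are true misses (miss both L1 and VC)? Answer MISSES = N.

#0 0x15→b2/s0 MISS; vc=[]
#1 0x11→b2/s0 L1-HIT; vc=[]
#2 0x14→b2/s0 L1-HIT; vc=[]
#3 0x17→b2/s0 L1-HIT; vc=[]
#4 0x10→b2/s0 L1-HIT; vc=[]
#5 0x11→b2/s0 L1-HIT; vc=[]
#6 0x72→b14/s0 MISS; vc=[2]
#7 0x17→b2/s0 VC-HIT; vc=[14]
#8 0x12→b2/s0 L1-HIT; vc=[14]
#9 0x22→b4/s0 MISS; vc=[14,2]
#10 0x10→b2/s0 VC-HIT; vc=[14,4]

MISSES = 3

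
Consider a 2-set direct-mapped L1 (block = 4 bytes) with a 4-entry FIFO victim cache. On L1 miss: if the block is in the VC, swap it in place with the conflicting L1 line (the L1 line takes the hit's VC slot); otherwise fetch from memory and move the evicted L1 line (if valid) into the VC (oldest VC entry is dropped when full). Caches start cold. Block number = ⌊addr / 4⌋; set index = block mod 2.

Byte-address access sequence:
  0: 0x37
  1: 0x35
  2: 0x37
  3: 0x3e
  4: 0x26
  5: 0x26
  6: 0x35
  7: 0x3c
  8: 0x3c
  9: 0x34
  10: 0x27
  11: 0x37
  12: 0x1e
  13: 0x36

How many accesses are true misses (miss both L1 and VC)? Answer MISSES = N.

MISSES = 4

  [0] addr=0x37 blk=13 s=1: MISS | VC []
  [1] addr=0x35 blk=13 s=1: L1-HIT | VC []
  [2] addr=0x37 blk=13 s=1: L1-HIT | VC []
  [3] addr=0x3e blk=15 s=1: MISS | VC [13]
  [4] addr=0x26 blk=9 s=1: MISS | VC [13, 15]
  [5] addr=0x26 blk=9 s=1: L1-HIT | VC [13, 15]
  [6] addr=0x35 blk=13 s=1: VC-HIT | VC [9, 15]
  [7] addr=0x3c blk=15 s=1: VC-HIT | VC [9, 13]
  [8] addr=0x3c blk=15 s=1: L1-HIT | VC [9, 13]
  [9] addr=0x34 blk=13 s=1: VC-HIT | VC [9, 15]
  [10] addr=0x27 blk=9 s=1: VC-HIT | VC [13, 15]
  [11] addr=0x37 blk=13 s=1: VC-HIT | VC [9, 15]
  [12] addr=0x1e blk=7 s=1: MISS | VC [9, 15, 13]
  [13] addr=0x36 blk=13 s=1: VC-HIT | VC [9, 15, 7]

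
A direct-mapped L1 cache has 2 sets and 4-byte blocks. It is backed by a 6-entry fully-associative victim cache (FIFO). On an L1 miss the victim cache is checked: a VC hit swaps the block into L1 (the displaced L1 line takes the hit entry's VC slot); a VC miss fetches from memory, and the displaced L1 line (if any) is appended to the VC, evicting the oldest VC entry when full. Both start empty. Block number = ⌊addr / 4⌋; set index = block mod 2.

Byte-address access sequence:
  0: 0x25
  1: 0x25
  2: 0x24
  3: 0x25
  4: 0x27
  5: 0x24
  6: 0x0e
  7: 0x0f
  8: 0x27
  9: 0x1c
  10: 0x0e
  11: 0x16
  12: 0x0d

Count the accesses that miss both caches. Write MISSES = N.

  [0] addr=0x25 blk=9 s=1: MISS | VC []
  [1] addr=0x25 blk=9 s=1: L1-HIT | VC []
  [2] addr=0x24 blk=9 s=1: L1-HIT | VC []
  [3] addr=0x25 blk=9 s=1: L1-HIT | VC []
  [4] addr=0x27 blk=9 s=1: L1-HIT | VC []
  [5] addr=0x24 blk=9 s=1: L1-HIT | VC []
  [6] addr=0xe blk=3 s=1: MISS | VC [9]
  [7] addr=0xf blk=3 s=1: L1-HIT | VC [9]
  [8] addr=0x27 blk=9 s=1: VC-HIT | VC [3]
  [9] addr=0x1c blk=7 s=1: MISS | VC [3, 9]
  [10] addr=0xe blk=3 s=1: VC-HIT | VC [7, 9]
  [11] addr=0x16 blk=5 s=1: MISS | VC [7, 9, 3]
  [12] addr=0xd blk=3 s=1: VC-HIT | VC [7, 9, 5]

MISSES = 4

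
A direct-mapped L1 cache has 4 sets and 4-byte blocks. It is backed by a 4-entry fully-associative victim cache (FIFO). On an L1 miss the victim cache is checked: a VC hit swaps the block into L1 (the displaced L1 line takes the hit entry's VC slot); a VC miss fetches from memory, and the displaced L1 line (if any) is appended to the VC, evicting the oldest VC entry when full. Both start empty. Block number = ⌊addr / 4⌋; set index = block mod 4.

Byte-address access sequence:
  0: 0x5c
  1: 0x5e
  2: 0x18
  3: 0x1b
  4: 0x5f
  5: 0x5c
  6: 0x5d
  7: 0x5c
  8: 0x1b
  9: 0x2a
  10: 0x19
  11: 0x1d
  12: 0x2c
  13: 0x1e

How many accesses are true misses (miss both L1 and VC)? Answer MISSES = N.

#0 0x5c→b23/s3 MISS; vc=[]
#1 0x5e→b23/s3 L1-HIT; vc=[]
#2 0x18→b6/s2 MISS; vc=[]
#3 0x1b→b6/s2 L1-HIT; vc=[]
#4 0x5f→b23/s3 L1-HIT; vc=[]
#5 0x5c→b23/s3 L1-HIT; vc=[]
#6 0x5d→b23/s3 L1-HIT; vc=[]
#7 0x5c→b23/s3 L1-HIT; vc=[]
#8 0x1b→b6/s2 L1-HIT; vc=[]
#9 0x2a→b10/s2 MISS; vc=[6]
#10 0x19→b6/s2 VC-HIT; vc=[10]
#11 0x1d→b7/s3 MISS; vc=[10,23]
#12 0x2c→b11/s3 MISS; vc=[10,23,7]
#13 0x1e→b7/s3 VC-HIT; vc=[10,23,11]

MISSES = 5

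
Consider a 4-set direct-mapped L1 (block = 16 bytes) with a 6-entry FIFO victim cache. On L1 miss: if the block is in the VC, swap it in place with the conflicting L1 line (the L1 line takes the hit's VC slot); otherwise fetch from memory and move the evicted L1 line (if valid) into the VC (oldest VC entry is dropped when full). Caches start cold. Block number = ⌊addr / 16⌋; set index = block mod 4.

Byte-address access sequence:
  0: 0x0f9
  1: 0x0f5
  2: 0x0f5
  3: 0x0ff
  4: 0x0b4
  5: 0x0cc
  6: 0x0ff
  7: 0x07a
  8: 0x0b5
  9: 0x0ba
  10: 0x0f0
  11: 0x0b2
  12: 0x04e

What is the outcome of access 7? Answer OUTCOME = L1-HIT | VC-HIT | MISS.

OUTCOME = MISS

#0 0xf9→b15/s3 MISS; vc=[]
#1 0xf5→b15/s3 L1-HIT; vc=[]
#2 0xf5→b15/s3 L1-HIT; vc=[]
#3 0xff→b15/s3 L1-HIT; vc=[]
#4 0xb4→b11/s3 MISS; vc=[15]
#5 0xcc→b12/s0 MISS; vc=[15]
#6 0xff→b15/s3 VC-HIT; vc=[11]
#7 0x7a→b7/s3 MISS; vc=[11,15]
#8 0xb5→b11/s3 VC-HIT; vc=[7,15]
#9 0xba→b11/s3 L1-HIT; vc=[7,15]
#10 0xf0→b15/s3 VC-HIT; vc=[7,11]
#11 0xb2→b11/s3 VC-HIT; vc=[7,15]
#12 0x4e→b4/s0 MISS; vc=[7,15,12]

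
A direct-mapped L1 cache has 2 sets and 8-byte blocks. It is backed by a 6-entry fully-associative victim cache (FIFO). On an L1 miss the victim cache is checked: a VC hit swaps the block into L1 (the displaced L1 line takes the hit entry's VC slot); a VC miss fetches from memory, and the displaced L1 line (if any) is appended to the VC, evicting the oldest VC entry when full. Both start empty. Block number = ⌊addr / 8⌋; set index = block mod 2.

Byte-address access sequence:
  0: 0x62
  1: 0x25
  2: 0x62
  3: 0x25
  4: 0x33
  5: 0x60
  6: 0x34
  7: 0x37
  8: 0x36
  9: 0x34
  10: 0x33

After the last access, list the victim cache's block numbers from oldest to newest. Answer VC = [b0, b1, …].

#0 0x62→b12/s0 MISS; vc=[]
#1 0x25→b4/s0 MISS; vc=[12]
#2 0x62→b12/s0 VC-HIT; vc=[4]
#3 0x25→b4/s0 VC-HIT; vc=[12]
#4 0x33→b6/s0 MISS; vc=[12,4]
#5 0x60→b12/s0 VC-HIT; vc=[6,4]
#6 0x34→b6/s0 VC-HIT; vc=[12,4]
#7 0x37→b6/s0 L1-HIT; vc=[12,4]
#8 0x36→b6/s0 L1-HIT; vc=[12,4]
#9 0x34→b6/s0 L1-HIT; vc=[12,4]
#10 0x33→b6/s0 L1-HIT; vc=[12,4]

VC = [12, 4]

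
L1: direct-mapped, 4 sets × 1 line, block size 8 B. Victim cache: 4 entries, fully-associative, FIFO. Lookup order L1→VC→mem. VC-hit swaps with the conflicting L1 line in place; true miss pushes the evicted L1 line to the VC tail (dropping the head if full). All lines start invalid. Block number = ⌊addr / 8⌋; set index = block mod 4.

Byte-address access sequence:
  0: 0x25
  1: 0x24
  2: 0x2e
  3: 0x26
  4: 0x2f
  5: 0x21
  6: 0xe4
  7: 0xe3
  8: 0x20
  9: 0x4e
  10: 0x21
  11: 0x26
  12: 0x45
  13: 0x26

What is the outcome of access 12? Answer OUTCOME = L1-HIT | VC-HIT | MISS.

  [0] addr=0x25 blk=4 s=0: MISS | VC []
  [1] addr=0x24 blk=4 s=0: L1-HIT | VC []
  [2] addr=0x2e blk=5 s=1: MISS | VC []
  [3] addr=0x26 blk=4 s=0: L1-HIT | VC []
  [4] addr=0x2f blk=5 s=1: L1-HIT | VC []
  [5] addr=0x21 blk=4 s=0: L1-HIT | VC []
  [6] addr=0xe4 blk=28 s=0: MISS | VC [4]
  [7] addr=0xe3 blk=28 s=0: L1-HIT | VC [4]
  [8] addr=0x20 blk=4 s=0: VC-HIT | VC [28]
  [9] addr=0x4e blk=9 s=1: MISS | VC [28, 5]
  [10] addr=0x21 blk=4 s=0: L1-HIT | VC [28, 5]
  [11] addr=0x26 blk=4 s=0: L1-HIT | VC [28, 5]
  [12] addr=0x45 blk=8 s=0: MISS | VC [28, 5, 4]
  [13] addr=0x26 blk=4 s=0: VC-HIT | VC [28, 5, 8]

OUTCOME = MISS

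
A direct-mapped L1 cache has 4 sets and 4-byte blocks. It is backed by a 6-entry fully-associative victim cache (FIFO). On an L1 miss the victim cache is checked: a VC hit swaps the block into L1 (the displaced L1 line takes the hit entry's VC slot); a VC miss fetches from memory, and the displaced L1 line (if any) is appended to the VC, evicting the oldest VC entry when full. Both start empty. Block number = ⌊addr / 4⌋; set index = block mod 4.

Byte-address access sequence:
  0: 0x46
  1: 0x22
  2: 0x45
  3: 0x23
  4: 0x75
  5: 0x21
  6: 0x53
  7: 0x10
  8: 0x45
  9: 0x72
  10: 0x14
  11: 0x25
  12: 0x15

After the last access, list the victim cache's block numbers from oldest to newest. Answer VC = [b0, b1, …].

VC = [29, 8, 20, 4, 17, 9]

0: 0x46 (blk 17, set 1) → MISS  vc=[]
1: 0x22 (blk 8, set 0) → MISS  vc=[]
2: 0x45 (blk 17, set 1) → L1-HIT  vc=[]
3: 0x23 (blk 8, set 0) → L1-HIT  vc=[]
4: 0x75 (blk 29, set 1) → MISS  vc=[17]
5: 0x21 (blk 8, set 0) → L1-HIT  vc=[17]
6: 0x53 (blk 20, set 0) → MISS  vc=[17, 8]
7: 0x10 (blk 4, set 0) → MISS  vc=[17, 8, 20]
8: 0x45 (blk 17, set 1) → VC-HIT  vc=[29, 8, 20]
9: 0x72 (blk 28, set 0) → MISS  vc=[29, 8, 20, 4]
10: 0x14 (blk 5, set 1) → MISS  vc=[29, 8, 20, 4, 17]
11: 0x25 (blk 9, set 1) → MISS  vc=[29, 8, 20, 4, 17, 5]
12: 0x15 (blk 5, set 1) → VC-HIT  vc=[29, 8, 20, 4, 17, 9]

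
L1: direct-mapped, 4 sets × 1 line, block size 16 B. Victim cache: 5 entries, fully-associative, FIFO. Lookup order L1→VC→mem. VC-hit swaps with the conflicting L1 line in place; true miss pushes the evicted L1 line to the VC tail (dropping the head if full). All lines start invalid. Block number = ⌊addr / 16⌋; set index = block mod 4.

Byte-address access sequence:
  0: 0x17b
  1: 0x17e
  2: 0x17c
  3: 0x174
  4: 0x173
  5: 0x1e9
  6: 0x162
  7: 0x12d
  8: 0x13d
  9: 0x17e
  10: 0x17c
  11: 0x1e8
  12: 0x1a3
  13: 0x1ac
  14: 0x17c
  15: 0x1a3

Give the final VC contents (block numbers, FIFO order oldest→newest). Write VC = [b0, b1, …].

VC = [18, 22, 19, 30]

0: 0x17b (blk 23, set 3) → MISS  vc=[]
1: 0x17e (blk 23, set 3) → L1-HIT  vc=[]
2: 0x17c (blk 23, set 3) → L1-HIT  vc=[]
3: 0x174 (blk 23, set 3) → L1-HIT  vc=[]
4: 0x173 (blk 23, set 3) → L1-HIT  vc=[]
5: 0x1e9 (blk 30, set 2) → MISS  vc=[]
6: 0x162 (blk 22, set 2) → MISS  vc=[30]
7: 0x12d (blk 18, set 2) → MISS  vc=[30, 22]
8: 0x13d (blk 19, set 3) → MISS  vc=[30, 22, 23]
9: 0x17e (blk 23, set 3) → VC-HIT  vc=[30, 22, 19]
10: 0x17c (blk 23, set 3) → L1-HIT  vc=[30, 22, 19]
11: 0x1e8 (blk 30, set 2) → VC-HIT  vc=[18, 22, 19]
12: 0x1a3 (blk 26, set 2) → MISS  vc=[18, 22, 19, 30]
13: 0x1ac (blk 26, set 2) → L1-HIT  vc=[18, 22, 19, 30]
14: 0x17c (blk 23, set 3) → L1-HIT  vc=[18, 22, 19, 30]
15: 0x1a3 (blk 26, set 2) → L1-HIT  vc=[18, 22, 19, 30]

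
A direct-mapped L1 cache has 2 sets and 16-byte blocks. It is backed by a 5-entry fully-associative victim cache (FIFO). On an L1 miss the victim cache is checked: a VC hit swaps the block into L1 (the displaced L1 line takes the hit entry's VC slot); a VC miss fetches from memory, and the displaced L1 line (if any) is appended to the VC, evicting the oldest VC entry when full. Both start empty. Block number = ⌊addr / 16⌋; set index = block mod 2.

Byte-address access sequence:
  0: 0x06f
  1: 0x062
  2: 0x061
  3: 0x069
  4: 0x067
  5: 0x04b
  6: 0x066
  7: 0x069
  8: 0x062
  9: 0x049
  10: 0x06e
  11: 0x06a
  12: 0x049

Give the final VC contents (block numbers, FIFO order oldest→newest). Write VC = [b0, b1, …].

VC = [6]

  [0] addr=0x6f blk=6 s=0: MISS | VC []
  [1] addr=0x62 blk=6 s=0: L1-HIT | VC []
  [2] addr=0x61 blk=6 s=0: L1-HIT | VC []
  [3] addr=0x69 blk=6 s=0: L1-HIT | VC []
  [4] addr=0x67 blk=6 s=0: L1-HIT | VC []
  [5] addr=0x4b blk=4 s=0: MISS | VC [6]
  [6] addr=0x66 blk=6 s=0: VC-HIT | VC [4]
  [7] addr=0x69 blk=6 s=0: L1-HIT | VC [4]
  [8] addr=0x62 blk=6 s=0: L1-HIT | VC [4]
  [9] addr=0x49 blk=4 s=0: VC-HIT | VC [6]
  [10] addr=0x6e blk=6 s=0: VC-HIT | VC [4]
  [11] addr=0x6a blk=6 s=0: L1-HIT | VC [4]
  [12] addr=0x49 blk=4 s=0: VC-HIT | VC [6]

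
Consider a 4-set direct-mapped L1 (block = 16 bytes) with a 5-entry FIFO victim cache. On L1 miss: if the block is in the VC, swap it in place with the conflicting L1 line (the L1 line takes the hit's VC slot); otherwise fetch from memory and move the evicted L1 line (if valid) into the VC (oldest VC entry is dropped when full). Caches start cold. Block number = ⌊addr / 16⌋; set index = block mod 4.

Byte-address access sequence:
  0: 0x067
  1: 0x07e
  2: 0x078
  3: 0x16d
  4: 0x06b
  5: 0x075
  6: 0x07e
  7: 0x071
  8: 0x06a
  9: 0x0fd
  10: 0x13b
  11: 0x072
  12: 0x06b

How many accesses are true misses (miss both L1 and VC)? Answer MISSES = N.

#0 0x67→b6/s2 MISS; vc=[]
#1 0x7e→b7/s3 MISS; vc=[]
#2 0x78→b7/s3 L1-HIT; vc=[]
#3 0x16d→b22/s2 MISS; vc=[6]
#4 0x6b→b6/s2 VC-HIT; vc=[22]
#5 0x75→b7/s3 L1-HIT; vc=[22]
#6 0x7e→b7/s3 L1-HIT; vc=[22]
#7 0x71→b7/s3 L1-HIT; vc=[22]
#8 0x6a→b6/s2 L1-HIT; vc=[22]
#9 0xfd→b15/s3 MISS; vc=[22,7]
#10 0x13b→b19/s3 MISS; vc=[22,7,15]
#11 0x72→b7/s3 VC-HIT; vc=[22,19,15]
#12 0x6b→b6/s2 L1-HIT; vc=[22,19,15]

MISSES = 5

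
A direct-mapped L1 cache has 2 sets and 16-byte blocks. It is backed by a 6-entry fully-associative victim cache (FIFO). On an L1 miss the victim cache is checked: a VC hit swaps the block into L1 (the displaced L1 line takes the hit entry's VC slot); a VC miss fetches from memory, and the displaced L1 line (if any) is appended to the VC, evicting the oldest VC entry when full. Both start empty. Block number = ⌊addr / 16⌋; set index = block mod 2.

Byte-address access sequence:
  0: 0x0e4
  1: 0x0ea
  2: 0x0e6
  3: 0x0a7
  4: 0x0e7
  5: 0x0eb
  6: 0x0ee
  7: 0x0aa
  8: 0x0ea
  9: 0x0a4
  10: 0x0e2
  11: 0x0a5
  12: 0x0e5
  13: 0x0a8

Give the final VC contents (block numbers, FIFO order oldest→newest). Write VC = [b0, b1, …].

VC = [14]

0: 0xe4 (blk 14, set 0) → MISS  vc=[]
1: 0xea (blk 14, set 0) → L1-HIT  vc=[]
2: 0xe6 (blk 14, set 0) → L1-HIT  vc=[]
3: 0xa7 (blk 10, set 0) → MISS  vc=[14]
4: 0xe7 (blk 14, set 0) → VC-HIT  vc=[10]
5: 0xeb (blk 14, set 0) → L1-HIT  vc=[10]
6: 0xee (blk 14, set 0) → L1-HIT  vc=[10]
7: 0xaa (blk 10, set 0) → VC-HIT  vc=[14]
8: 0xea (blk 14, set 0) → VC-HIT  vc=[10]
9: 0xa4 (blk 10, set 0) → VC-HIT  vc=[14]
10: 0xe2 (blk 14, set 0) → VC-HIT  vc=[10]
11: 0xa5 (blk 10, set 0) → VC-HIT  vc=[14]
12: 0xe5 (blk 14, set 0) → VC-HIT  vc=[10]
13: 0xa8 (blk 10, set 0) → VC-HIT  vc=[14]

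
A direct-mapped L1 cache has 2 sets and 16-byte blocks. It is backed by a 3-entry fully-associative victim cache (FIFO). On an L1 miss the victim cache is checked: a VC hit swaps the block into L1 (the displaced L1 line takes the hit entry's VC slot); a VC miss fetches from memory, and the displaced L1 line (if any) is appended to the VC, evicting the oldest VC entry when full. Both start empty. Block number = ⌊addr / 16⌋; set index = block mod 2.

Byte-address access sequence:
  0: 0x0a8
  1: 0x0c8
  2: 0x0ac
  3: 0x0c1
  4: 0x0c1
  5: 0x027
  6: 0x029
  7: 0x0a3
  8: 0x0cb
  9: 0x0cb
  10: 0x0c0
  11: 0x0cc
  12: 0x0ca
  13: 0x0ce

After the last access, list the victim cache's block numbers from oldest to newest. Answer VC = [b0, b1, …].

VC = [2, 10]

0: 0xa8 (blk 10, set 0) → MISS  vc=[]
1: 0xc8 (blk 12, set 0) → MISS  vc=[10]
2: 0xac (blk 10, set 0) → VC-HIT  vc=[12]
3: 0xc1 (blk 12, set 0) → VC-HIT  vc=[10]
4: 0xc1 (blk 12, set 0) → L1-HIT  vc=[10]
5: 0x27 (blk 2, set 0) → MISS  vc=[10, 12]
6: 0x29 (blk 2, set 0) → L1-HIT  vc=[10, 12]
7: 0xa3 (blk 10, set 0) → VC-HIT  vc=[2, 12]
8: 0xcb (blk 12, set 0) → VC-HIT  vc=[2, 10]
9: 0xcb (blk 12, set 0) → L1-HIT  vc=[2, 10]
10: 0xc0 (blk 12, set 0) → L1-HIT  vc=[2, 10]
11: 0xcc (blk 12, set 0) → L1-HIT  vc=[2, 10]
12: 0xca (blk 12, set 0) → L1-HIT  vc=[2, 10]
13: 0xce (blk 12, set 0) → L1-HIT  vc=[2, 10]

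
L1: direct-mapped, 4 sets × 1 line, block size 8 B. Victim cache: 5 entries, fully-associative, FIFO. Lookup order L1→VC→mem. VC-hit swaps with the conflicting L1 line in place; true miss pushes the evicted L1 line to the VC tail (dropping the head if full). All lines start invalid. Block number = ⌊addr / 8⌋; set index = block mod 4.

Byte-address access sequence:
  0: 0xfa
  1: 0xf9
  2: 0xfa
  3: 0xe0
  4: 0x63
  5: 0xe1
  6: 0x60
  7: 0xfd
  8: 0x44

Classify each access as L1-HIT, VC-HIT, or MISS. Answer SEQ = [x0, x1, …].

#0 0xfa→b31/s3 MISS; vc=[]
#1 0xf9→b31/s3 L1-HIT; vc=[]
#2 0xfa→b31/s3 L1-HIT; vc=[]
#3 0xe0→b28/s0 MISS; vc=[]
#4 0x63→b12/s0 MISS; vc=[28]
#5 0xe1→b28/s0 VC-HIT; vc=[12]
#6 0x60→b12/s0 VC-HIT; vc=[28]
#7 0xfd→b31/s3 L1-HIT; vc=[28]
#8 0x44→b8/s0 MISS; vc=[28,12]

SEQ = [MISS, L1-HIT, L1-HIT, MISS, MISS, VC-HIT, VC-HIT, L1-HIT, MISS]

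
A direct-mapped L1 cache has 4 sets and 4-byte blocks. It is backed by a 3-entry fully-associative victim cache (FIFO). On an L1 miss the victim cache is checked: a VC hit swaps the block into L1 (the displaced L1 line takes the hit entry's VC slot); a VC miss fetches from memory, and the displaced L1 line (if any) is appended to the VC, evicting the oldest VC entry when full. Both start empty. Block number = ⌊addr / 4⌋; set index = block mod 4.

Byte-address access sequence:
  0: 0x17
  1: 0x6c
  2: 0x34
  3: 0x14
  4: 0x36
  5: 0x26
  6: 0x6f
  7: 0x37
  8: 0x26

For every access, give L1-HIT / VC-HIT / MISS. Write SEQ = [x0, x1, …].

SEQ = [MISS, MISS, MISS, VC-HIT, VC-HIT, MISS, L1-HIT, VC-HIT, VC-HIT]

#0 0x17→b5/s1 MISS; vc=[]
#1 0x6c→b27/s3 MISS; vc=[]
#2 0x34→b13/s1 MISS; vc=[5]
#3 0x14→b5/s1 VC-HIT; vc=[13]
#4 0x36→b13/s1 VC-HIT; vc=[5]
#5 0x26→b9/s1 MISS; vc=[5,13]
#6 0x6f→b27/s3 L1-HIT; vc=[5,13]
#7 0x37→b13/s1 VC-HIT; vc=[5,9]
#8 0x26→b9/s1 VC-HIT; vc=[5,13]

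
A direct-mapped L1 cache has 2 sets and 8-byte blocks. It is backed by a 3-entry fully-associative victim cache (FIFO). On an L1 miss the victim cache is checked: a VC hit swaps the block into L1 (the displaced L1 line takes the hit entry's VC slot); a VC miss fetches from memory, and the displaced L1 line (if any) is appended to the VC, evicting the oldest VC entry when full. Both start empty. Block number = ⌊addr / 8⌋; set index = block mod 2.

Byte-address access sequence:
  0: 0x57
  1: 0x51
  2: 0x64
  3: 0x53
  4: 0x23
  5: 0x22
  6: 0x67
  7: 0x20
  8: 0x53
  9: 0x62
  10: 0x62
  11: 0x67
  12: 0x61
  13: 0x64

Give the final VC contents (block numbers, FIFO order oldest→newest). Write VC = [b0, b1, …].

0: 0x57 (blk 10, set 0) → MISS  vc=[]
1: 0x51 (blk 10, set 0) → L1-HIT  vc=[]
2: 0x64 (blk 12, set 0) → MISS  vc=[10]
3: 0x53 (blk 10, set 0) → VC-HIT  vc=[12]
4: 0x23 (blk 4, set 0) → MISS  vc=[12, 10]
5: 0x22 (blk 4, set 0) → L1-HIT  vc=[12, 10]
6: 0x67 (blk 12, set 0) → VC-HIT  vc=[4, 10]
7: 0x20 (blk 4, set 0) → VC-HIT  vc=[12, 10]
8: 0x53 (blk 10, set 0) → VC-HIT  vc=[12, 4]
9: 0x62 (blk 12, set 0) → VC-HIT  vc=[10, 4]
10: 0x62 (blk 12, set 0) → L1-HIT  vc=[10, 4]
11: 0x67 (blk 12, set 0) → L1-HIT  vc=[10, 4]
12: 0x61 (blk 12, set 0) → L1-HIT  vc=[10, 4]
13: 0x64 (blk 12, set 0) → L1-HIT  vc=[10, 4]

VC = [10, 4]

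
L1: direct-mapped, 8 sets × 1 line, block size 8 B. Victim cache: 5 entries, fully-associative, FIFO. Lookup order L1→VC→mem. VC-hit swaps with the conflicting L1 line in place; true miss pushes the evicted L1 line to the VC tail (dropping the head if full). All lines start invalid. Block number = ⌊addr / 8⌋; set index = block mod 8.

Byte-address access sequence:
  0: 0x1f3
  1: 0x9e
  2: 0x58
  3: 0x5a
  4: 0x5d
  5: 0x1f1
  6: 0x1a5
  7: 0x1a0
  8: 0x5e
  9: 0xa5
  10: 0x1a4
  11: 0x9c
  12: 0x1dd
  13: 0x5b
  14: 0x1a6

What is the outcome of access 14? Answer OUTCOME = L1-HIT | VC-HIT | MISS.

#0 0x1f3→b62/s6 MISS; vc=[]
#1 0x9e→b19/s3 MISS; vc=[]
#2 0x58→b11/s3 MISS; vc=[19]
#3 0x5a→b11/s3 L1-HIT; vc=[19]
#4 0x5d→b11/s3 L1-HIT; vc=[19]
#5 0x1f1→b62/s6 L1-HIT; vc=[19]
#6 0x1a5→b52/s4 MISS; vc=[19]
#7 0x1a0→b52/s4 L1-HIT; vc=[19]
#8 0x5e→b11/s3 L1-HIT; vc=[19]
#9 0xa5→b20/s4 MISS; vc=[19,52]
#10 0x1a4→b52/s4 VC-HIT; vc=[19,20]
#11 0x9c→b19/s3 VC-HIT; vc=[11,20]
#12 0x1dd→b59/s3 MISS; vc=[11,20,19]
#13 0x5b→b11/s3 VC-HIT; vc=[59,20,19]
#14 0x1a6→b52/s4 L1-HIT; vc=[59,20,19]

OUTCOME = L1-HIT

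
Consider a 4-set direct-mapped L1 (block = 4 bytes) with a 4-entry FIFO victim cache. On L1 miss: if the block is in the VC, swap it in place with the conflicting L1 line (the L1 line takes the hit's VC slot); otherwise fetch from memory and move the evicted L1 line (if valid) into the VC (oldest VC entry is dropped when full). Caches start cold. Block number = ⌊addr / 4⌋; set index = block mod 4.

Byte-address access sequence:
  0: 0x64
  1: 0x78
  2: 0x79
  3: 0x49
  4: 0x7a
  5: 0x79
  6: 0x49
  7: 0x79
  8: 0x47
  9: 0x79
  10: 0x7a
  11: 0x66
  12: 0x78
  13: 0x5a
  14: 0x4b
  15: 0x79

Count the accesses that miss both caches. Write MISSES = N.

  [0] addr=0x64 blk=25 s=1: MISS | VC []
  [1] addr=0x78 blk=30 s=2: MISS | VC []
  [2] addr=0x79 blk=30 s=2: L1-HIT | VC []
  [3] addr=0x49 blk=18 s=2: MISS | VC [30]
  [4] addr=0x7a blk=30 s=2: VC-HIT | VC [18]
  [5] addr=0x79 blk=30 s=2: L1-HIT | VC [18]
  [6] addr=0x49 blk=18 s=2: VC-HIT | VC [30]
  [7] addr=0x79 blk=30 s=2: VC-HIT | VC [18]
  [8] addr=0x47 blk=17 s=1: MISS | VC [18, 25]
  [9] addr=0x79 blk=30 s=2: L1-HIT | VC [18, 25]
  [10] addr=0x7a blk=30 s=2: L1-HIT | VC [18, 25]
  [11] addr=0x66 blk=25 s=1: VC-HIT | VC [18, 17]
  [12] addr=0x78 blk=30 s=2: L1-HIT | VC [18, 17]
  [13] addr=0x5a blk=22 s=2: MISS | VC [18, 17, 30]
  [14] addr=0x4b blk=18 s=2: VC-HIT | VC [22, 17, 30]
  [15] addr=0x79 blk=30 s=2: VC-HIT | VC [22, 17, 18]

MISSES = 5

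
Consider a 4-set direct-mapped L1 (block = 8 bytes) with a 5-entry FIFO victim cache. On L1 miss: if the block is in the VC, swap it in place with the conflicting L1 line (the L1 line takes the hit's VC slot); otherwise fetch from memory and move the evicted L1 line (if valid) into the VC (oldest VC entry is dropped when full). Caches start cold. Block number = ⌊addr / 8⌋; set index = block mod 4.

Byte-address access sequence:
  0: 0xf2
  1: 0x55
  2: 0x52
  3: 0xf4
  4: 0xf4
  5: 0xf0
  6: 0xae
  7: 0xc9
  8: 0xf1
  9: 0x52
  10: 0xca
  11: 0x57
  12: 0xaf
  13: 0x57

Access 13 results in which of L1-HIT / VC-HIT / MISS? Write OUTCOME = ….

OUTCOME = L1-HIT

  [0] addr=0xf2 blk=30 s=2: MISS | VC []
  [1] addr=0x55 blk=10 s=2: MISS | VC [30]
  [2] addr=0x52 blk=10 s=2: L1-HIT | VC [30]
  [3] addr=0xf4 blk=30 s=2: VC-HIT | VC [10]
  [4] addr=0xf4 blk=30 s=2: L1-HIT | VC [10]
  [5] addr=0xf0 blk=30 s=2: L1-HIT | VC [10]
  [6] addr=0xae blk=21 s=1: MISS | VC [10]
  [7] addr=0xc9 blk=25 s=1: MISS | VC [10, 21]
  [8] addr=0xf1 blk=30 s=2: L1-HIT | VC [10, 21]
  [9] addr=0x52 blk=10 s=2: VC-HIT | VC [30, 21]
  [10] addr=0xca blk=25 s=1: L1-HIT | VC [30, 21]
  [11] addr=0x57 blk=10 s=2: L1-HIT | VC [30, 21]
  [12] addr=0xaf blk=21 s=1: VC-HIT | VC [30, 25]
  [13] addr=0x57 blk=10 s=2: L1-HIT | VC [30, 25]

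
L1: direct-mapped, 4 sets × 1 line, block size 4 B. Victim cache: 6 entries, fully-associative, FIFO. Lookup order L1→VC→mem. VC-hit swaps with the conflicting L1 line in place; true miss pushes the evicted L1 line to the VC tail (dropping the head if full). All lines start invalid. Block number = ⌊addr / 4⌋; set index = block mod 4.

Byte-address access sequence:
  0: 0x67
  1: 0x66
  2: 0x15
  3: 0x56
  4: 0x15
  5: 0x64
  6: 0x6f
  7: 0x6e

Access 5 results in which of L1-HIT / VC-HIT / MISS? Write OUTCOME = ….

OUTCOME = VC-HIT

#0 0x67→b25/s1 MISS; vc=[]
#1 0x66→b25/s1 L1-HIT; vc=[]
#2 0x15→b5/s1 MISS; vc=[25]
#3 0x56→b21/s1 MISS; vc=[25,5]
#4 0x15→b5/s1 VC-HIT; vc=[25,21]
#5 0x64→b25/s1 VC-HIT; vc=[5,21]
#6 0x6f→b27/s3 MISS; vc=[5,21]
#7 0x6e→b27/s3 L1-HIT; vc=[5,21]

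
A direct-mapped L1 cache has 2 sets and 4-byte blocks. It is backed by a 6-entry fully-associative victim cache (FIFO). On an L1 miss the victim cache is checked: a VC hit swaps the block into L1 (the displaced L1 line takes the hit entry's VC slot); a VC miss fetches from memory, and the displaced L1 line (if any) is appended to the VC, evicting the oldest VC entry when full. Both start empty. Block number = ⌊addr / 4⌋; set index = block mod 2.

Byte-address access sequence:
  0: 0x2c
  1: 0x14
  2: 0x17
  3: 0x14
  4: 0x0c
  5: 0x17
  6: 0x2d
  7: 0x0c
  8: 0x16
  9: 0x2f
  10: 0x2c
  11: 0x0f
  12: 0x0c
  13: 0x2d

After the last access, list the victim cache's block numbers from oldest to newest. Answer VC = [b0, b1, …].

VC = [3, 5]

  [0] addr=0x2c blk=11 s=1: MISS | VC []
  [1] addr=0x14 blk=5 s=1: MISS | VC [11]
  [2] addr=0x17 blk=5 s=1: L1-HIT | VC [11]
  [3] addr=0x14 blk=5 s=1: L1-HIT | VC [11]
  [4] addr=0xc blk=3 s=1: MISS | VC [11, 5]
  [5] addr=0x17 blk=5 s=1: VC-HIT | VC [11, 3]
  [6] addr=0x2d blk=11 s=1: VC-HIT | VC [5, 3]
  [7] addr=0xc blk=3 s=1: VC-HIT | VC [5, 11]
  [8] addr=0x16 blk=5 s=1: VC-HIT | VC [3, 11]
  [9] addr=0x2f blk=11 s=1: VC-HIT | VC [3, 5]
  [10] addr=0x2c blk=11 s=1: L1-HIT | VC [3, 5]
  [11] addr=0xf blk=3 s=1: VC-HIT | VC [11, 5]
  [12] addr=0xc blk=3 s=1: L1-HIT | VC [11, 5]
  [13] addr=0x2d blk=11 s=1: VC-HIT | VC [3, 5]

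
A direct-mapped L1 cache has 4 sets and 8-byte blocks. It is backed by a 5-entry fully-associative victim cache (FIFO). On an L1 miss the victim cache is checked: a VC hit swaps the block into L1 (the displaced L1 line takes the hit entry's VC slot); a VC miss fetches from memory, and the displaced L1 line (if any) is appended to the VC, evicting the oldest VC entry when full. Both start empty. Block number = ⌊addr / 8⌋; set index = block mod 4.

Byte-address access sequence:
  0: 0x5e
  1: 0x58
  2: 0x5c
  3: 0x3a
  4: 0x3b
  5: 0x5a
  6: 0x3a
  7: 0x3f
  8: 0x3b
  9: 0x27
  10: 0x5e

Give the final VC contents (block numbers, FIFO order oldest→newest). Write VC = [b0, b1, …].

  [0] addr=0x5e blk=11 s=3: MISS | VC []
  [1] addr=0x58 blk=11 s=3: L1-HIT | VC []
  [2] addr=0x5c blk=11 s=3: L1-HIT | VC []
  [3] addr=0x3a blk=7 s=3: MISS | VC [11]
  [4] addr=0x3b blk=7 s=3: L1-HIT | VC [11]
  [5] addr=0x5a blk=11 s=3: VC-HIT | VC [7]
  [6] addr=0x3a blk=7 s=3: VC-HIT | VC [11]
  [7] addr=0x3f blk=7 s=3: L1-HIT | VC [11]
  [8] addr=0x3b blk=7 s=3: L1-HIT | VC [11]
  [9] addr=0x27 blk=4 s=0: MISS | VC [11]
  [10] addr=0x5e blk=11 s=3: VC-HIT | VC [7]

VC = [7]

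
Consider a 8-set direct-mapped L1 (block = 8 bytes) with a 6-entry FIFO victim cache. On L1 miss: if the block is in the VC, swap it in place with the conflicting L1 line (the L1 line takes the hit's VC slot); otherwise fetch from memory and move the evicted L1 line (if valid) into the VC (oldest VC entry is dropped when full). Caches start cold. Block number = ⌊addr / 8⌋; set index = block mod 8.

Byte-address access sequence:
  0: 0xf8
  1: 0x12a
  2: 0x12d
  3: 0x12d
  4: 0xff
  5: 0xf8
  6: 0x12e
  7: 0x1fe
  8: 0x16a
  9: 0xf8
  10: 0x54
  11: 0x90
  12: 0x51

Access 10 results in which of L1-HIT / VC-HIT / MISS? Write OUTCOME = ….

OUTCOME = MISS

  [0] addr=0xf8 blk=31 s=7: MISS | VC []
  [1] addr=0x12a blk=37 s=5: MISS | VC []
  [2] addr=0x12d blk=37 s=5: L1-HIT | VC []
  [3] addr=0x12d blk=37 s=5: L1-HIT | VC []
  [4] addr=0xff blk=31 s=7: L1-HIT | VC []
  [5] addr=0xf8 blk=31 s=7: L1-HIT | VC []
  [6] addr=0x12e blk=37 s=5: L1-HIT | VC []
  [7] addr=0x1fe blk=63 s=7: MISS | VC [31]
  [8] addr=0x16a blk=45 s=5: MISS | VC [31, 37]
  [9] addr=0xf8 blk=31 s=7: VC-HIT | VC [63, 37]
  [10] addr=0x54 blk=10 s=2: MISS | VC [63, 37]
  [11] addr=0x90 blk=18 s=2: MISS | VC [63, 37, 10]
  [12] addr=0x51 blk=10 s=2: VC-HIT | VC [63, 37, 18]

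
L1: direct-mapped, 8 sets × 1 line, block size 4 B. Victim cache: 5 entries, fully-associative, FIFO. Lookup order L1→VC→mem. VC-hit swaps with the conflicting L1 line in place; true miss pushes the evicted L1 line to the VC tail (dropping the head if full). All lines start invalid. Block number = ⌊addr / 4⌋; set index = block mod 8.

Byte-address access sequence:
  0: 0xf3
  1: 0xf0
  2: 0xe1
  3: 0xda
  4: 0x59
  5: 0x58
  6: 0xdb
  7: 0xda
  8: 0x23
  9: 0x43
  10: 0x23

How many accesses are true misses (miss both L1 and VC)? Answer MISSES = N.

#0 0xf3→b60/s4 MISS; vc=[]
#1 0xf0→b60/s4 L1-HIT; vc=[]
#2 0xe1→b56/s0 MISS; vc=[]
#3 0xda→b54/s6 MISS; vc=[]
#4 0x59→b22/s6 MISS; vc=[54]
#5 0x58→b22/s6 L1-HIT; vc=[54]
#6 0xdb→b54/s6 VC-HIT; vc=[22]
#7 0xda→b54/s6 L1-HIT; vc=[22]
#8 0x23→b8/s0 MISS; vc=[22,56]
#9 0x43→b16/s0 MISS; vc=[22,56,8]
#10 0x23→b8/s0 VC-HIT; vc=[22,56,16]

MISSES = 6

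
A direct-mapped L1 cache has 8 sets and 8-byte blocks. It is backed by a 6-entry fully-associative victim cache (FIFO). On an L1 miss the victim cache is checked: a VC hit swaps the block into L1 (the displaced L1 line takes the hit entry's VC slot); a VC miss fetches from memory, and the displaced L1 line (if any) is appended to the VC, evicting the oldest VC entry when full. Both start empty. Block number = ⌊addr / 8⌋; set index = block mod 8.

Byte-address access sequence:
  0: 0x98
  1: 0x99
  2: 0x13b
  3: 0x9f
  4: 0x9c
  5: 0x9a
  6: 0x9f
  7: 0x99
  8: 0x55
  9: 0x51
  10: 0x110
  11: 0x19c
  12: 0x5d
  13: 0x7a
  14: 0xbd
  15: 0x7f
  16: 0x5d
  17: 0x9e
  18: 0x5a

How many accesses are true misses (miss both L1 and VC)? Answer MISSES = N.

MISSES = 8

0: 0x98 (blk 19, set 3) → MISS  vc=[]
1: 0x99 (blk 19, set 3) → L1-HIT  vc=[]
2: 0x13b (blk 39, set 7) → MISS  vc=[]
3: 0x9f (blk 19, set 3) → L1-HIT  vc=[]
4: 0x9c (blk 19, set 3) → L1-HIT  vc=[]
5: 0x9a (blk 19, set 3) → L1-HIT  vc=[]
6: 0x9f (blk 19, set 3) → L1-HIT  vc=[]
7: 0x99 (blk 19, set 3) → L1-HIT  vc=[]
8: 0x55 (blk 10, set 2) → MISS  vc=[]
9: 0x51 (blk 10, set 2) → L1-HIT  vc=[]
10: 0x110 (blk 34, set 2) → MISS  vc=[10]
11: 0x19c (blk 51, set 3) → MISS  vc=[10, 19]
12: 0x5d (blk 11, set 3) → MISS  vc=[10, 19, 51]
13: 0x7a (blk 15, set 7) → MISS  vc=[10, 19, 51, 39]
14: 0xbd (blk 23, set 7) → MISS  vc=[10, 19, 51, 39, 15]
15: 0x7f (blk 15, set 7) → VC-HIT  vc=[10, 19, 51, 39, 23]
16: 0x5d (blk 11, set 3) → L1-HIT  vc=[10, 19, 51, 39, 23]
17: 0x9e (blk 19, set 3) → VC-HIT  vc=[10, 11, 51, 39, 23]
18: 0x5a (blk 11, set 3) → VC-HIT  vc=[10, 19, 51, 39, 23]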